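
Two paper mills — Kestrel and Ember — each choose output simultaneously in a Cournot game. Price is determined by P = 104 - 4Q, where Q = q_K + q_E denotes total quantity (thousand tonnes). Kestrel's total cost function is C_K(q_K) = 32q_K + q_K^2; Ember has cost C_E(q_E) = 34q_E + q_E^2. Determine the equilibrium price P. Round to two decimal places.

Kestrel's profit: π_K = (104 - 4Q)q_K - (32q_K + q_K²). Setting ∂π_K/∂q_K = 0: 72 - 10q_K - 4(q_E) = 0.
Ember's first-order condition: 70 - 10q_E - 4(q_K) = 0.
Best responses: q_K = (72 - 4q_E)/10, q_E = (70 - 4q_K)/10.
Solving the pair: q_K = 110/21, q_E = 103/21.
Total output Q = 71/7, so price P = 104 - 4·(71/7) = 444/7.

63.43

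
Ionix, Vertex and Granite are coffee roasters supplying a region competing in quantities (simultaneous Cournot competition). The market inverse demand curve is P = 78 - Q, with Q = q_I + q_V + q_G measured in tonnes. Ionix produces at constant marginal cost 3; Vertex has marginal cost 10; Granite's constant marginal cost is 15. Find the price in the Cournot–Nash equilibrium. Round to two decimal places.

Ionix's profit: π_I = (78 - Q)q_I - (3q_I). Setting ∂π_I/∂q_I = 0: 75 - 2q_I - (q_V + q_G) = 0.
Vertex's first-order condition: 68 - 2q_V - (q_I + q_G) = 0.
Granite's first-order condition: 63 - 2q_G - (q_I + q_V) = 0.
Adding the 3 conditions: 206 − 2Q − 2Q = 0, i.e. Q = 103/2.
Back-substituting: q_I = (75 − 103/2) = 47/2, q_V = (68 − 103/2) = 33/2, q_G = (63 − 103/2) = 23/2.
Total output Q = 103/2, so price P = 78 - 103/2 = 53/2.

26.50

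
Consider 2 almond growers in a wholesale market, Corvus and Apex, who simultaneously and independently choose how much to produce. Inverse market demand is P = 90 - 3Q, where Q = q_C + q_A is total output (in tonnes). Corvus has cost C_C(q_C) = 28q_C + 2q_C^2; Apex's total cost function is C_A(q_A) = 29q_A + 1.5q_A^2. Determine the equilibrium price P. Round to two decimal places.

Corvus's profit: π_C = (90 - 3Q)q_C - (28q_C + 2q_C²). Setting ∂π_C/∂q_C = 0: 62 - 10q_C - 3(q_A) = 0.
Apex's first-order condition: 61 - 9q_A - 3(q_C) = 0.
Rearranging gives the reaction functions q_C = (62 - 3q_A)/10 and q_A = (61 - 3q_C)/9.
Substituting one into the other gives q_C = 125/27 and q_A = 424/81.
Total output Q = 799/81, so price P = 90 - 3·(799/81) = 1631/27.

60.41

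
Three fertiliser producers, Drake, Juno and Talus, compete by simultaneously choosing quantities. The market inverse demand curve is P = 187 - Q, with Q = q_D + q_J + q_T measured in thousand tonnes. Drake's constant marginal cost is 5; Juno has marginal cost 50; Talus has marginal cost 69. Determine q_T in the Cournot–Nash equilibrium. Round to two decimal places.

8.75

Drake's profit: π_D = (187 - Q)q_D - (5q_D). Setting ∂π_D/∂q_D = 0: 182 - 2q_D - (q_J + q_T) = 0.
Juno's profit: π_J = (187 - Q)q_J - (50q_J). Setting ∂π_J/∂q_J = 0: 137 - 2q_J - (q_D + q_T) = 0.
Talus's first-order condition: 118 - 2q_T - (q_D + q_J) = 0.
Summing all 3 equations gives 437 − 4Q = 0, hence Q = 437/4.
Back-substituting: q_D = (182 − 437/4) = 291/4, q_J = (137 − 437/4) = 111/4, q_T = (118 − 437/4) = 35/4.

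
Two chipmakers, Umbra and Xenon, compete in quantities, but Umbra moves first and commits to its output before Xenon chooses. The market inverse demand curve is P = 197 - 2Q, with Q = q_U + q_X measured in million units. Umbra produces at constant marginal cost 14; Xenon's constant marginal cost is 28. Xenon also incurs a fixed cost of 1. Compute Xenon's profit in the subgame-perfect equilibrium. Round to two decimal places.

Solve by backward induction. Given q_U, the follower Xenon maximises π_X = (197 - 2q_U - 2q_X)q_X - 28q_X.
∂π_X/∂q_X = 169 - 2q_U - 4q_X = 0 gives the reaction function q_X = (169 - 2q_U)/4.
The leader anticipates this reaction. Substituting into P = 197 - 2Q gives P = 225/2 - q_U, so π_U = (225/2 - q_U)q_U - 14q_U.
The leader's first-order condition 197/2 - 2q_U = 0 yields q_U = 197/4.
Then q_X = (169 - 2·(197/4))/4 = 141/8.
Price P = 197 - 2·(535/8) = 253/4.
Xenon's profit: (253/4 - 28)·(141/8) - 1 = 620.2813.

620.28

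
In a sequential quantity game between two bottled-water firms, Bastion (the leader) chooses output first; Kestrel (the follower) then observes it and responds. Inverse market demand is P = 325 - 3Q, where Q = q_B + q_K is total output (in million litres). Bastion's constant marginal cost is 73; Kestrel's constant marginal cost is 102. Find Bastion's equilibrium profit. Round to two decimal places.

The follower Kestrel best-responds to any q_B: π_K = (325 - 3Q)q_K - 102q_K.
Setting the follower's marginal profit to zero, 223 - 3q_B - 6q_K = 0, i.e. q_K = (223 - 3q_B)/6.
Bastion substitutes q_K(q_B) into its own profit: π_B = q_B(325 - 3q_B - (223 - 3q_B)/2) - 73q_B = (427/2 - (3/2)q_B)q_B - 73q_B.
Leader FOC: 281/2 - 3q_B = 0, so q_B = 281/6.
Then q_K = (223 - 3·(281/6))/6 = 55/4.
Price P = 325 - 3·(727/12) = 573/4.
Bastion's profit: (573/4 - 73)·(281/6) = 3290.0417.

3290.04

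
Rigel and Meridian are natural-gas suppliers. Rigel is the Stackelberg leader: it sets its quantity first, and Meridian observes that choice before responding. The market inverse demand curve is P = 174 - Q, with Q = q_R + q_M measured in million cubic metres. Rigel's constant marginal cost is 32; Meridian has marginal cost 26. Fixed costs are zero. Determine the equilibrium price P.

66

The follower Meridian best-responds to any q_R: π_M = (174 - Q)q_M - 26q_M.
∂π_M/∂q_M = 148 - q_R - 2q_M = 0 gives the reaction function q_M = (148 - q_R)/2.
Rigel substitutes q_M(q_R) into its own profit: π_R = q_R(174 - q_R - (148 - q_R)/2) - 32q_R = (100 - (1/2)q_R)q_R - 32q_R.
The leader's first-order condition 68 - q_R = 0 yields q_R = 68.
Then q_M = (148 - 68)/2 = 40.
Total output Q = 108, so price P = 174 - 108 = 66.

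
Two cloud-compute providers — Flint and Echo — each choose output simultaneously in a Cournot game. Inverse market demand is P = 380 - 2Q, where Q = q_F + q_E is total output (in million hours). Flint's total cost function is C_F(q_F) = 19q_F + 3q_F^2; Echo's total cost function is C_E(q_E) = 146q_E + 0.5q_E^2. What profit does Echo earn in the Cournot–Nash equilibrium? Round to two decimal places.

3093.01

Flint's profit: π_F = (380 - 2Q)q_F - (19q_F + 3q_F²). Setting ∂π_F/∂q_F = 0: 361 - 10q_F - 2(q_E) = 0.
Echo's first-order condition: 234 - 5q_E - 2(q_F) = 0.
So q_F = (361 - 2q_E)/10 and q_E = (234 - 2q_F)/5.
Solving the pair: q_F = 1337/46, q_E = 809/23.
Price P = 380 - 2·64.2391 = 251.5217.
Echo's profit: 251.5217·(809/23) - 146·(809/23) - (1/2)(809/23)² = 3093.0104.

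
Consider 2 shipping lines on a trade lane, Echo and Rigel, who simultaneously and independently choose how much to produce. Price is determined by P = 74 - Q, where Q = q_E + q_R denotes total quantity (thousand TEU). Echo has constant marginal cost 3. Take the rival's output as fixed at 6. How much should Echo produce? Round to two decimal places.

With the rival's output fixed at 6, Echo's profit is π_E = (74 - 6 - q_E)q_E - (3q_E) = (68 - q_E)q_E - (3q_E).
∂π_E/∂q_E = 65 - 2q_E = 0, so q_E = 65/2.

32.50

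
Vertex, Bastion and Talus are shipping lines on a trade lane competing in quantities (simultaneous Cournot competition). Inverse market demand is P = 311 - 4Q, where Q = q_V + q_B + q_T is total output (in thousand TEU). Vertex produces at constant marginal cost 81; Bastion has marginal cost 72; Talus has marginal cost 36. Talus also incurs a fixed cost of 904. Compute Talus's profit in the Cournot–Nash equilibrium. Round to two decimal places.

Vertex's profit: π_V = (311 - 4Q)q_V - (81q_V). Setting ∂π_V/∂q_V = 0: 230 - 8q_V - 4(q_B + q_T) = 0.
Bastion's profit: π_B = (311 - 4Q)q_B - (72q_B). Setting ∂π_B/∂q_B = 0: 239 - 8q_B - 4(q_V + q_T) = 0.
Talus's first-order condition: 275 - 8q_T - 4(q_V + q_B) = 0.
Adding the 3 conditions: 744 − 8Q − 8Q = 0, i.e. Q = 93/2.
Back-substituting: q_V = (230 − 186)/4 = 11, q_B = (239 − 186)/4 = 53/4, q_T = (275 − 186)/4 = 89/4.
Price P = 311 - 4·(93/2) = 125.
Talus's profit: (125 - 36)·(89/4) - 904 = 1076.2500.

1076.25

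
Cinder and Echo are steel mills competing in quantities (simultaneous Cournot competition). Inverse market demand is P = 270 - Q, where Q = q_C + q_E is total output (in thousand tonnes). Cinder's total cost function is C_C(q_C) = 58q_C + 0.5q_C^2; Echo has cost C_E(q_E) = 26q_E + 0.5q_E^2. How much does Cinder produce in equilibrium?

Cinder's profit: π_C = (270 - Q)q_C - (58q_C + (1/2)q_C²). Setting ∂π_C/∂q_C = 0: 212 - 3q_C - (q_E) = 0.
Echo's first-order condition: 244 - 3q_E - (q_C) = 0.
So q_C = (212 - q_E)/3 and q_E = (244 - q_C)/3.
Solving the pair: q_C = 49, q_E = 65.

49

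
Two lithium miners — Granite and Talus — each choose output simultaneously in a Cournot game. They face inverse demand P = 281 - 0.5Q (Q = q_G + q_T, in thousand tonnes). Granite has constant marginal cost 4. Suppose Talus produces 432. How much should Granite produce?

With the rival's output fixed at 432, Granite's profit is π_G = (281 - (1/2)·432 - (1/2)q_G)q_G - (4q_G) = (65 - (1/2)q_G)q_G - (4q_G).
∂π_G/∂q_G = 61 - q_G = 0, so q_G = 61.

61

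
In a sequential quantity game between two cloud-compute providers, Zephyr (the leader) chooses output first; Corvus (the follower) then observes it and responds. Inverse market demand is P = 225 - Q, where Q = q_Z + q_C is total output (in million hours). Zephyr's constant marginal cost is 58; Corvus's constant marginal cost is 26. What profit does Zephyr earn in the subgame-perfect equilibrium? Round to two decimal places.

Solve by backward induction. Given q_Z, the follower Corvus maximises π_C = (225 - q_Z - q_C)q_C - 26q_C.
Setting the follower's marginal profit to zero, 199 - q_Z - 2q_C = 0, i.e. q_C = (199 - q_Z)/2.
Zephyr substitutes q_C(q_Z) into its own profit: π_Z = q_Z(225 - q_Z - (199 - q_Z)/2) - 58q_Z = (251/2 - (1/2)q_Z)q_Z - 58q_Z.
Leader FOC: 135/2 - q_Z = 0, so q_Z = 135/2.
Then q_C = (199 - 135/2)/2 = 263/4.
Price P = 225 - 533/4 = 367/4.
Zephyr's profit: (367/4 - 58)·(135/2) = 2278.1250.

2278.13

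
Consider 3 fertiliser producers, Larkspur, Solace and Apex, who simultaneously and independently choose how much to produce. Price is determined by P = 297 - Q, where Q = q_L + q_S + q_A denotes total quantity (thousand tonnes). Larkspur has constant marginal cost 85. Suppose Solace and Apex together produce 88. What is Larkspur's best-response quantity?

62

With rivals' combined output fixed at 88, Larkspur's profit is π_L = (297 - 88 - q_L)q_L - (85q_L) = (209 - q_L)q_L - (85q_L).
∂π_L/∂q_L = 124 - 2q_L = 0, so q_L = 62.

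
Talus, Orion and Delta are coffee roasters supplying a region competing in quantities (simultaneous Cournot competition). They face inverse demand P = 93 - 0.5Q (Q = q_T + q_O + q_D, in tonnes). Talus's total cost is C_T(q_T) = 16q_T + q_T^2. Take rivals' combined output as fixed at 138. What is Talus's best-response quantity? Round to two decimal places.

With rivals' combined output fixed at 138, Talus's profit is π_T = (93 - (1/2)·138 - (1/2)q_T)q_T - (16q_T + q_T²) = (24 - (1/2)q_T)q_T - (16q_T + q_T²).
∂π_T/∂q_T = 8 - 3q_T = 0, so q_T = 8/3.

2.67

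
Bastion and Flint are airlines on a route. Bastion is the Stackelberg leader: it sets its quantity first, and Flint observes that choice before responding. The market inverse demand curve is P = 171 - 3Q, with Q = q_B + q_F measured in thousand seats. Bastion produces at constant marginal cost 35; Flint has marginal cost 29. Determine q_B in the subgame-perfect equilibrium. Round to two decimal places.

21.67

Solve by backward induction. Given q_B, the follower Flint maximises π_F = (171 - 3q_B - 3q_F)q_F - 29q_F.
Setting the follower's marginal profit to zero, 142 - 3q_B - 6q_F = 0, i.e. q_F = (142 - 3q_B)/6.
Bastion substitutes q_F(q_B) into its own profit: π_B = q_B(171 - 3q_B - (142 - 3q_B)/2) - 35q_B = (100 - (3/2)q_B)q_B - 35q_B.
Leader FOC: 65 - 3q_B = 0, so q_B = 65/3.
Then q_F = (142 - 3·(65/3))/6 = 77/6.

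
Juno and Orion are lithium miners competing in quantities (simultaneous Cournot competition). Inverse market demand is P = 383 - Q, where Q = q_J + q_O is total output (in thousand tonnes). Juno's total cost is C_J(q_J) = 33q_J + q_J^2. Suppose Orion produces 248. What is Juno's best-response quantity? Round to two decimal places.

With the rival's output fixed at 248, Juno's profit is π_J = (383 - 248 - q_J)q_J - (33q_J + q_J²) = (135 - q_J)q_J - (33q_J + q_J²).
∂π_J/∂q_J = 102 - 4q_J = 0, so q_J = 51/2.

25.50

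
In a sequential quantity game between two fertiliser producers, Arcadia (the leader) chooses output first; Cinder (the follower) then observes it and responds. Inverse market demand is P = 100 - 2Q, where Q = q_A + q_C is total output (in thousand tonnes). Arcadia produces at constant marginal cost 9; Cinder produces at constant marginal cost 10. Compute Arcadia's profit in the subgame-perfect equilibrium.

529

The follower Cinder best-responds to any q_A: π_C = (100 - 2Q)q_C - 10q_C.
Follower FOC: 90 - 2q_A - 4q_C = 0, so q_C(q_A) = (90 - 2q_A)/4.
Arcadia substitutes q_C(q_A) into its own profit: π_A = q_A(100 - 2q_A - (90 - 2q_A)/2) - 9q_A = (55 - q_A)q_A - 9q_A.
The leader's first-order condition 46 - 2q_A = 0 yields q_A = 23.
Then q_C = (90 - 2·23)/4 = 11.
Price P = 100 - 2·34 = 32.
Arcadia's profit: (32 - 9)·23 = 529.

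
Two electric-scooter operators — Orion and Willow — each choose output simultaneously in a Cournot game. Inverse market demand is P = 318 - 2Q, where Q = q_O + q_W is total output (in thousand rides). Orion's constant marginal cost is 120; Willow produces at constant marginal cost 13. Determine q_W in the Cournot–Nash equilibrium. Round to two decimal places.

Orion's profit: π_O = (318 - 2Q)q_O - (120q_O). Setting ∂π_O/∂q_O = 0: 198 - 4q_O - 2(q_W) = 0.
Willow's profit: π_W = (318 - 2Q)q_W - (13q_W). Setting ∂π_W/∂q_W = 0: 305 - 4q_W - 2(q_O) = 0.
So q_O = (198 - 2q_W)/4 and q_W = (305 - 2q_O)/4.
Substituting one into the other gives q_O = 91/6 and q_W = 206/3.

68.67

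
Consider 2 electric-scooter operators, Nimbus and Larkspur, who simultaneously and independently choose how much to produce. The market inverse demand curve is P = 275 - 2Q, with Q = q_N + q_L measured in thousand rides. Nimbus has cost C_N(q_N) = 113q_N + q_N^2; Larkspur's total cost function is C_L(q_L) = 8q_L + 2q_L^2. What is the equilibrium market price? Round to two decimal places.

182.27

Nimbus's profit: π_N = (275 - 2Q)q_N - (113q_N + q_N²). Setting ∂π_N/∂q_N = 0: 162 - 6q_N - 2(q_L) = 0.
Larkspur's first-order condition: 267 - 8q_L - 2(q_N) = 0.
Rearranging gives the reaction functions q_N = (162 - 2q_L)/6 and q_L = (267 - 2q_N)/8.
Solving the pair: q_N = 381/22, q_L = 639/22.
Total output Q = 510/11, so price P = 275 - 2·(510/11) = 182.2727.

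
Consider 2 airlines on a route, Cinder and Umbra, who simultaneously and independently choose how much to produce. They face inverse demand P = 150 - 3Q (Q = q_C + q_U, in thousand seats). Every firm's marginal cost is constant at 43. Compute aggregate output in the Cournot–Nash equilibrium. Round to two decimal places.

23.78

Each firm earns π_i = (150 - 3Q)q_i - 43q_i.
Setting ∂π_i/∂q_i = 0 with rivals' quantities fixed: 107 - 6q_i - 3q_j = 0.
By symmetry each firm produces the same amount; substituting q_j = q_i yields q_i = 107/9.
Total output Q = 107/9 + 107/9 = 214/9.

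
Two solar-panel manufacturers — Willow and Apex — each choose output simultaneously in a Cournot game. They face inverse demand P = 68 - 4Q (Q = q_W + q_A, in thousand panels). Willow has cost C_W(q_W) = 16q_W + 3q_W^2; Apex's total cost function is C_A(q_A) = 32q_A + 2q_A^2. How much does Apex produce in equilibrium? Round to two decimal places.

1.95

Willow's profit: π_W = (68 - 4Q)q_W - (16q_W + 3q_W²). Setting ∂π_W/∂q_W = 0: 52 - 14q_W - 4(q_A) = 0.
Apex's profit: π_A = (68 - 4Q)q_A - (32q_A + 2q_A²). Setting ∂π_A/∂q_A = 0: 36 - 12q_A - 4(q_W) = 0.
Best responses: q_W = (52 - 4q_A)/14, q_A = (36 - 4q_W)/12.
Substituting one into the other gives q_W = 60/19 and q_A = 37/19.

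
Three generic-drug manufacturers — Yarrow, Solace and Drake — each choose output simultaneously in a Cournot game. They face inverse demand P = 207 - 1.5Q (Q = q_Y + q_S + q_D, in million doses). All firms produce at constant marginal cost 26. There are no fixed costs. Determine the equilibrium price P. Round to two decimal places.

A representative firm's profit is π_i = q_i(207 - 1.5Q) - 26q_i.
First-order condition (treating rivals' output as given): 181 - 3q_i - (3/2)·Σ_{j≠i} q_j = 0.
With identical firms every q_j equals q_i, so Σ_{j≠i} q_j = 2q_i and 181 = 6q_i, giving q_i = 181/6.
Total output Q = 181/2, so price P = 207 - (3/2)·(181/2) = 285/4.

71.25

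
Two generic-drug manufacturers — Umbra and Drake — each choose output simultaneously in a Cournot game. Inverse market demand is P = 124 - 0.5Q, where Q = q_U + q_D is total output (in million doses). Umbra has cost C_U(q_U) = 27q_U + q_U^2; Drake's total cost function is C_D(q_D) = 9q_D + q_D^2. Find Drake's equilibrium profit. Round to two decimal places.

1722.36

Umbra's profit: π_U = (124 - 0.5Q)q_U - (27q_U + q_U²). Setting ∂π_U/∂q_U = 0: 97 - 3q_U - (1/2)(q_D) = 0.
Drake's first-order condition: 115 - 3q_D - (1/2)(q_U) = 0.
So q_U = (97 - (1/2)q_D)/3 and q_D = (115 - (1/2)q_U)/3.
Substituting one into the other gives q_U = 934/35 and q_D = 1186/35.
Price P = 124 - (1/2)·(424/7) = 656/7.
Drake's profit: (656/7)·(1186/35) - 9·(1186/35) - (1186/35)² = 1722.3624.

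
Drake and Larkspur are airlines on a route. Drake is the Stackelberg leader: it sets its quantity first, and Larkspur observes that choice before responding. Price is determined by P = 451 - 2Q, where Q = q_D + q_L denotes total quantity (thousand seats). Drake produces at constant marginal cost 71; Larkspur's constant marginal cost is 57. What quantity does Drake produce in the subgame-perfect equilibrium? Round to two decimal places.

91.50

Solve by backward induction. Given q_D, the follower Larkspur maximises π_L = (451 - 2q_D - 2q_L)q_L - 57q_L.
Setting the follower's marginal profit to zero, 394 - 2q_D - 4q_L = 0, i.e. q_L = (394 - 2q_D)/4.
The leader anticipates this reaction. Substituting into P = 451 - 2Q gives P = 254 - q_D, so π_D = (254 - q_D)q_D - 71q_D.
The leader's first-order condition 183 - 2q_D = 0 yields q_D = 183/2.
Then q_L = (394 - 2·(183/2))/4 = 211/4.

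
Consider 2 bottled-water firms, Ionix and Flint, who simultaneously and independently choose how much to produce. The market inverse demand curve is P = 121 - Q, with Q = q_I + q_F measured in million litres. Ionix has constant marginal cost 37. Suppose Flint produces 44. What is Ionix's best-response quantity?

With the rival's output fixed at 44, Ionix's profit is π_I = (121 - 44 - q_I)q_I - (37q_I) = (77 - q_I)q_I - (37q_I).
∂π_I/∂q_I = 40 - 2q_I = 0, so q_I = 20.

20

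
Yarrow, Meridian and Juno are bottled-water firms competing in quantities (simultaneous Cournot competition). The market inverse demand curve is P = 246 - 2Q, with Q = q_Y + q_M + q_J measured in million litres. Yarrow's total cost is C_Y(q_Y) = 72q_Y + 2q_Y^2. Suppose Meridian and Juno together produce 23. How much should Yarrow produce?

With rivals' combined output fixed at 23, Yarrow's profit is π_Y = (246 - 2·23 - 2q_Y)q_Y - (72q_Y + 2q_Y²) = (200 - 2q_Y)q_Y - (72q_Y + 2q_Y²).
∂π_Y/∂q_Y = 128 - 8q_Y = 0, so q_Y = 16.

16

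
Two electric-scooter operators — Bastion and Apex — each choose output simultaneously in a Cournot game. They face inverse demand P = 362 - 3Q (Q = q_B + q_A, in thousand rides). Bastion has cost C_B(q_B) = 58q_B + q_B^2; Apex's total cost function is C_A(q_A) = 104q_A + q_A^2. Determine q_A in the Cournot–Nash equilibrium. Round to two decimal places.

Bastion's profit: π_B = (362 - 3Q)q_B - (58q_B + q_B²). Setting ∂π_B/∂q_B = 0: 304 - 8q_B - 3(q_A) = 0.
Apex's profit: π_A = (362 - 3Q)q_A - (104q_A + q_A²). Setting ∂π_A/∂q_A = 0: 258 - 8q_A - 3(q_B) = 0.
Rearranging gives the reaction functions q_B = (304 - 3q_A)/8 and q_A = (258 - 3q_B)/8.
Solving the pair: q_B = 1658/55, q_A = 1152/55.

20.95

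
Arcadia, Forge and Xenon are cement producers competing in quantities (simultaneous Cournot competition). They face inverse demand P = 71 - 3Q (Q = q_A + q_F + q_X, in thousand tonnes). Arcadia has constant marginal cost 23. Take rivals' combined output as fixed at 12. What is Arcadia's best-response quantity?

2

With rivals' combined output fixed at 12, Arcadia's profit is π_A = (71 - 3·12 - 3q_A)q_A - (23q_A) = (35 - 3q_A)q_A - (23q_A).
∂π_A/∂q_A = 12 - 6q_A = 0, so q_A = 2.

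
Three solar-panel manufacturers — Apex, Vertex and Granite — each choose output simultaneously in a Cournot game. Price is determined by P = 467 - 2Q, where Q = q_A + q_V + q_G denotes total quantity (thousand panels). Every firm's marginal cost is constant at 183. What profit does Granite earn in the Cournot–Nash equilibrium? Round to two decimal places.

Each firm earns π_i = (467 - 2Q)q_i - 183q_i.
First-order condition (treating rivals' output as given): 284 - 4q_i - 2·Σ_{j≠i} q_j = 0.
By symmetry each firm produces the same amount; substituting Σ_{j≠i} q_j = 2q_i yields q_i = 284/8 = 71/2.
Price P = 467 - 2·(213/2) = 254.
Granite's profit: (254 - 183)·(71/2) = 2520.5000.

2520.50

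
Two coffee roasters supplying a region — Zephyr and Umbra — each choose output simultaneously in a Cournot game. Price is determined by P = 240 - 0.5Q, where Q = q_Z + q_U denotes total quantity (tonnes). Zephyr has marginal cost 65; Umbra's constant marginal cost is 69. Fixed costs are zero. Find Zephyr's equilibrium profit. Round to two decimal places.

7120.22

Zephyr's profit: π_Z = (240 - 0.5Q)q_Z - (65q_Z). Setting ∂π_Z/∂q_Z = 0: 175 - q_Z - (1/2)(q_U) = 0.
Umbra's first-order condition: 171 - q_U - (1/2)(q_Z) = 0.
Best responses: q_Z = (175 - (1/2)q_U), q_U = (171 - (1/2)q_Z).
Solving the pair: q_Z = 358/3, q_U = 334/3.
Price P = 240 - (1/2)·(692/3) = 374/3.
Zephyr's profit: (374/3 - 65)·(358/3) = 7120.2222.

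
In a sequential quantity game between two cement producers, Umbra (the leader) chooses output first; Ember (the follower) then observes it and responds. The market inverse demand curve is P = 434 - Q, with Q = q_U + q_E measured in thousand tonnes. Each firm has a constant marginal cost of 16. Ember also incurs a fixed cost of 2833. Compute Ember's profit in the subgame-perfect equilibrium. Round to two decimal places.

8087.25

Solve by backward induction. Given q_U, the follower Ember maximises π_E = (434 - q_U - q_E)q_E - 16q_E.
Setting the follower's marginal profit to zero, 418 - q_U - 2q_E = 0, i.e. q_E = (418 - q_U)/2.
The leader anticipates this reaction. Substituting into P = 434 - Q gives P = 225 - (1/2)q_U, so π_U = (225 - (1/2)q_U)q_U - 16q_U.
Leader FOC: 209 - q_U = 0, so q_U = 209.
Then q_E = (418 - 209)/2 = 209/2.
Price P = 434 - 627/2 = 241/2.
Ember's profit: (241/2 - 16)·(209/2) - 2833 = 8087.2500.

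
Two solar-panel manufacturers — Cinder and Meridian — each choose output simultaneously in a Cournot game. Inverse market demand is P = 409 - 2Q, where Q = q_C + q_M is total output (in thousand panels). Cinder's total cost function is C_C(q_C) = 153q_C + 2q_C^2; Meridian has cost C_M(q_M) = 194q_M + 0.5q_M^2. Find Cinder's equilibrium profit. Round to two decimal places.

2229.94

Cinder's profit: π_C = (409 - 2Q)q_C - (153q_C + 2q_C²). Setting ∂π_C/∂q_C = 0: 256 - 8q_C - 2(q_M) = 0.
Meridian's profit: π_M = (409 - 2Q)q_M - (194q_M + (1/2)q_M²). Setting ∂π_M/∂q_M = 0: 215 - 5q_M - 2(q_C) = 0.
Rearranging gives the reaction functions q_C = (256 - 2q_M)/8 and q_M = (215 - 2q_C)/5.
Solving the pair: q_C = 425/18, q_M = 302/9.
Price P = 409 - 2·(343/6) = 884/3.
Cinder's profit: (884/3)·(425/18) - 153·(425/18) - 2(425/18)² = 2229.9383.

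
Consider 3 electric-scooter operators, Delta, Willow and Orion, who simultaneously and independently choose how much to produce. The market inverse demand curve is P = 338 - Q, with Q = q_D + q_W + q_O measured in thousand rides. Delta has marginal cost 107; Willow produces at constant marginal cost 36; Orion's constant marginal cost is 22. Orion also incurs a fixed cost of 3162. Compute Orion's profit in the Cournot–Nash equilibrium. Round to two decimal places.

Delta's profit: π_D = (338 - Q)q_D - (107q_D). Setting ∂π_D/∂q_D = 0: 231 - 2q_D - (q_W + q_O) = 0.
Willow's profit: π_W = (338 - Q)q_W - (36q_W). Setting ∂π_W/∂q_W = 0: 302 - 2q_W - (q_D + q_O) = 0.
Orion's profit: π_O = (338 - Q)q_O - (22q_O). Setting ∂π_O/∂q_O = 0: 316 - 2q_O - (q_D + q_W) = 0.
Summing all 3 equations gives 849 − 4Q = 0, hence Q = 849/4.
Back-substituting: q_D = (231 − 849/4) = 75/4, q_W = (302 − 849/4) = 359/4, q_O = (316 − 849/4) = 415/4.
Price P = 338 - 849/4 = 503/4.
Orion's profit: (503/4 - 22)·(415/4) - 3162 = 7602.0625.

7602.06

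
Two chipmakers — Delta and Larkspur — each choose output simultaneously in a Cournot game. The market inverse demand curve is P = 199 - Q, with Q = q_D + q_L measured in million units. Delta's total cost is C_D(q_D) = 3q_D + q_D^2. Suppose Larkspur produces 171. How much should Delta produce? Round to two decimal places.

6.25

With the rival's output fixed at 171, Delta's profit is π_D = (199 - 171 - q_D)q_D - (3q_D + q_D²) = (28 - q_D)q_D - (3q_D + q_D²).
∂π_D/∂q_D = 25 - 4q_D = 0, so q_D = 25/4.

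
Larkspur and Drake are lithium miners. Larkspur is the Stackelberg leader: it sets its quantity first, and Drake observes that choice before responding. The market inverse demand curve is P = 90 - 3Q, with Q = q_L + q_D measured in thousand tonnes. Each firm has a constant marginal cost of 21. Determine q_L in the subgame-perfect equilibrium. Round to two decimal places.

11.50

The follower Drake best-responds to any q_L: π_D = (90 - 3Q)q_D - 21q_D.
Follower FOC: 69 - 3q_L - 6q_D = 0, so q_D(q_L) = (69 - 3q_L)/6.
Larkspur substitutes q_D(q_L) into its own profit: π_L = q_L(90 - 3q_L - (69 - 3q_L)/2) - 21q_L = (111/2 - (3/2)q_L)q_L - 21q_L.
Leader FOC: 69/2 - 3q_L = 0, so q_L = 23/2.
Then q_D = (69 - 3·(23/2))/6 = 23/4.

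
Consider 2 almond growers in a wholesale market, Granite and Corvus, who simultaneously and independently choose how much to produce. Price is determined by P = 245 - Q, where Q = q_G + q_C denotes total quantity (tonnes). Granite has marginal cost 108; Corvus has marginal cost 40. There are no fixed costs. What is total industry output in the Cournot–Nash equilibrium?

Granite's profit: π_G = (245 - Q)q_G - (108q_G). Setting ∂π_G/∂q_G = 0: 137 - 2q_G - (q_C) = 0.
Corvus's profit: π_C = (245 - Q)q_C - (40q_C). Setting ∂π_C/∂q_C = 0: 205 - 2q_C - (q_G) = 0.
Best responses: q_G = (137 - q_C)/2, q_C = (205 - q_G)/2.
Substituting one into the other gives q_G = 23 and q_C = 91.
Total output Q = 23 + 91 = 114.

114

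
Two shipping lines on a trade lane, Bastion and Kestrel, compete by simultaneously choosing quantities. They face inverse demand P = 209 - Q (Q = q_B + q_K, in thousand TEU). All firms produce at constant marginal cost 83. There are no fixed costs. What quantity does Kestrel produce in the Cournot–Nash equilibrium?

A representative firm's profit is π_i = q_i(209 - Q) - 83q_i.
First-order condition (treating rivals' output as given): 126 - 2q_i - q_j = 0.
By symmetry each firm produces the same amount; substituting q_j = q_i yields q_i = 126/3 = 42.

42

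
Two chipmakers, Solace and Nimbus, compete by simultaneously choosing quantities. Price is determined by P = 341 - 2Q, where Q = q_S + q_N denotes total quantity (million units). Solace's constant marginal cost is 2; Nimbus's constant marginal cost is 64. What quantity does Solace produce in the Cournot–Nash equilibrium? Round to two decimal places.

Solace's profit: π_S = (341 - 2Q)q_S - (2q_S). Setting ∂π_S/∂q_S = 0: 339 - 4q_S - 2(q_N) = 0.
Nimbus's profit: π_N = (341 - 2Q)q_N - (64q_N). Setting ∂π_N/∂q_N = 0: 277 - 4q_N - 2(q_S) = 0.
Rearranging gives the reaction functions q_S = (339 - 2q_N)/4 and q_N = (277 - 2q_S)/4.
Substituting one into the other gives q_S = 401/6 and q_N = 215/6.

66.83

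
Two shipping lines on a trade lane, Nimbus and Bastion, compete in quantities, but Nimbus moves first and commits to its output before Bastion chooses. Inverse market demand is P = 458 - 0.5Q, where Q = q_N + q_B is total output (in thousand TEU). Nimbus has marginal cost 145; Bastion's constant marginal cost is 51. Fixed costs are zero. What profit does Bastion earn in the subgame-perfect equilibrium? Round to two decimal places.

44253.13

The follower Bastion best-responds to any q_N: π_B = (458 - 0.5Q)q_B - 51q_B.
Setting the follower's marginal profit to zero, 407 - (1/2)q_N - q_B = 0, i.e. q_B = (407 - (1/2)q_N).
The leader anticipates this reaction. Substituting into P = 458 - 0.5Q gives P = 509/2 - (1/4)q_N, so π_N = (509/2 - (1/4)q_N)q_N - 145q_N.
Maximising: ∂π_N/∂q_N = 219/2 - (1/2)q_N = 0, giving q_N = 219.
Then q_B = (407 - (1/2)·219) = 595/2.
Price P = 458 - (1/2)·(1033/2) = 799/4.
Bastion's profit: (799/4 - 51)·(595/2) = 44253.1250.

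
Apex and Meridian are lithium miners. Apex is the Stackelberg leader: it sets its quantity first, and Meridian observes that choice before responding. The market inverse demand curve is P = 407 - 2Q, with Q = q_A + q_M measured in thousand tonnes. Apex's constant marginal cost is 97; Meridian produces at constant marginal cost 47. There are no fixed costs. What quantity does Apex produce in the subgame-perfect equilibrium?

65

Solve by backward induction. Given q_A, the follower Meridian maximises π_M = (407 - 2q_A - 2q_M)q_M - 47q_M.
∂π_M/∂q_M = 360 - 2q_A - 4q_M = 0 gives the reaction function q_M = (360 - 2q_A)/4.
Apex substitutes q_M(q_A) into its own profit: π_A = q_A(407 - 2q_A - (360 - 2q_A)/2) - 97q_A = (227 - q_A)q_A - 97q_A.
The leader's first-order condition 130 - 2q_A = 0 yields q_A = 65.
Then q_M = (360 - 2·65)/4 = 115/2.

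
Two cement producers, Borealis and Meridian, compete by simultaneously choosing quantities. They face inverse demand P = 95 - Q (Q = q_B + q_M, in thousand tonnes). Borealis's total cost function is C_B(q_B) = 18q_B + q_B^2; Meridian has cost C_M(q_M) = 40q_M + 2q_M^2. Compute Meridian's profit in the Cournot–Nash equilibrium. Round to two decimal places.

115.97

Borealis's profit: π_B = (95 - Q)q_B - (18q_B + q_B²). Setting ∂π_B/∂q_B = 0: 77 - 4q_B - (q_M) = 0.
Meridian's profit: π_M = (95 - Q)q_M - (40q_M + 2q_M²). Setting ∂π_M/∂q_M = 0: 55 - 6q_M - (q_B) = 0.
Best responses: q_B = (77 - q_M)/4, q_M = (55 - q_B)/6.
Substituting one into the other gives q_B = 407/23 and q_M = 143/23.
Price P = 95 - 550/23 = 1635/23.
Meridian's profit: (1635/23)·(143/23) - 40·(143/23) - 2(143/23)² = 115.9679.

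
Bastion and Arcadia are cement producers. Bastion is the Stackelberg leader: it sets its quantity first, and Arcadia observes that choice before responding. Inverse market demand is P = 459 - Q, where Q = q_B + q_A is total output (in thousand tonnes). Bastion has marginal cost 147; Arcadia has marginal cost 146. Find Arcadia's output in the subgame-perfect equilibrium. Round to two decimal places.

The follower Arcadia best-responds to any q_B: π_A = (459 - Q)q_A - 146q_A.
Setting the follower's marginal profit to zero, 313 - q_B - 2q_A = 0, i.e. q_A = (313 - q_B)/2.
Bastion substitutes q_A(q_B) into its own profit: π_B = q_B(459 - q_B - (313 - q_B)/2) - 147q_B = (605/2 - (1/2)q_B)q_B - 147q_B.
Maximising: ∂π_B/∂q_B = 311/2 - q_B = 0, giving q_B = 311/2.
Then q_A = (313 - 311/2)/2 = 315/4.

78.75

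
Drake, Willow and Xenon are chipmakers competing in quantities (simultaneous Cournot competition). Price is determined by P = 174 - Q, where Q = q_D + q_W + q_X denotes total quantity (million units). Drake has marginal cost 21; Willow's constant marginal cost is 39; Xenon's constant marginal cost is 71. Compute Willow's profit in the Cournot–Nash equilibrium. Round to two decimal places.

1387.56

Drake's profit: π_D = (174 - Q)q_D - (21q_D). Setting ∂π_D/∂q_D = 0: 153 - 2q_D - (q_W + q_X) = 0.
Willow's first-order condition: 135 - 2q_W - (q_D + q_X) = 0.
Xenon's first-order condition: 103 - 2q_X - (q_D + q_W) = 0.
Adding the 3 conditions: 391 − 2Q − 2Q = 0, i.e. Q = 391/4.
Back-substituting: q_D = (153 − 391/4) = 221/4, q_W = (135 − 391/4) = 149/4, q_X = (103 − 391/4) = 21/4.
Price P = 174 - 391/4 = 305/4.
Willow's profit: (305/4 - 39)·(149/4) = 1387.5625.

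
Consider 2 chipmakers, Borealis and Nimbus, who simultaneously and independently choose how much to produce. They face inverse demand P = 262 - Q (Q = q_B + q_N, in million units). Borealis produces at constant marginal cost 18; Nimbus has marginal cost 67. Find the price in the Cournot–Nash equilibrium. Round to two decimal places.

115.67

Borealis's profit: π_B = (262 - Q)q_B - (18q_B). Setting ∂π_B/∂q_B = 0: 244 - 2q_B - (q_N) = 0.
Nimbus's profit: π_N = (262 - Q)q_N - (67q_N). Setting ∂π_N/∂q_N = 0: 195 - 2q_N - (q_B) = 0.
Best responses: q_B = (244 - q_N)/2, q_N = (195 - q_B)/2.
Solving the pair: q_B = 293/3, q_N = 146/3.
Total output Q = 439/3, so price P = 262 - 439/3 = 347/3.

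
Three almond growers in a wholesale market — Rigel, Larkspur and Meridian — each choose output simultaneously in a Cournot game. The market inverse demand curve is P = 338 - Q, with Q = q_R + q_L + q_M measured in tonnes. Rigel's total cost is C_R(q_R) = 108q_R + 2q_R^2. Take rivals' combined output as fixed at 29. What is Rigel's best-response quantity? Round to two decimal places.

33.50

With rivals' combined output fixed at 29, Rigel's profit is π_R = (338 - 29 - q_R)q_R - (108q_R + 2q_R²) = (309 - q_R)q_R - (108q_R + 2q_R²).
∂π_R/∂q_R = 201 - 6q_R = 0, so q_R = 67/2.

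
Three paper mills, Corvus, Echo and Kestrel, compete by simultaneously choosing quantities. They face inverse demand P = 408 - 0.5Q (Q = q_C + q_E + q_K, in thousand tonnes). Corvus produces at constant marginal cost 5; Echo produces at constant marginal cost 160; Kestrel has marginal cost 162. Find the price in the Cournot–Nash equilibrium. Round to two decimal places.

183.75

Corvus's profit: π_C = (408 - 0.5Q)q_C - (5q_C). Setting ∂π_C/∂q_C = 0: 403 - q_C - (1/2)(q_E + q_K) = 0.
Echo's profit: π_E = (408 - 0.5Q)q_E - (160q_E). Setting ∂π_E/∂q_E = 0: 248 - q_E - (1/2)(q_C + q_K) = 0.
Kestrel's first-order condition: 246 - q_K - (1/2)(q_C + q_E) = 0.
Adding the 3 conditions: 897 − Q − Q = 0, i.e. Q = 897/2.
Back-substituting: q_C = (403 − 897/4)/(1/2) = 715/2, q_E = (248 − 897/4)/(1/2) = 95/2, q_K = (246 − 897/4)/(1/2) = 87/2.
Total output Q = 897/2, so price P = 408 - (1/2)·(897/2) = 735/4.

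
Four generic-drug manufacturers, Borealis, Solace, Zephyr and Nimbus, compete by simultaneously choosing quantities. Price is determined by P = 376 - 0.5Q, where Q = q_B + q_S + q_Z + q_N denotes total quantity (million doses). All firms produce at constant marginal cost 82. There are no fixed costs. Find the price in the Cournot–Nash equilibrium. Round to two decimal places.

140.80

A representative firm's profit is π_i = q_i(376 - 0.5Q) - 82q_i.
Setting ∂π_i/∂q_i = 0 with rivals' quantities fixed: 294 - q_i - (1/2)·Σ_{j≠i} q_j = 0.
With identical firms every q_j equals q_i, so Σ_{j≠i} q_j = 3q_i and 294 = (5/2)q_i, giving q_i = 588/5.
Total output Q = 470.4000, so price P = 376 - (1/2)·470.4000 = 704/5.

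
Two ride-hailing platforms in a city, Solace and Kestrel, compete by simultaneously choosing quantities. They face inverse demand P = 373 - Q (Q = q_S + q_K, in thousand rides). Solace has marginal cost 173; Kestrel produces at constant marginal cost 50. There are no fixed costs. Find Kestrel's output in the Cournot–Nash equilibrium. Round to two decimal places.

Solace's profit: π_S = (373 - Q)q_S - (173q_S). Setting ∂π_S/∂q_S = 0: 200 - 2q_S - (q_K) = 0.
Kestrel's profit: π_K = (373 - Q)q_K - (50q_K). Setting ∂π_K/∂q_K = 0: 323 - 2q_K - (q_S) = 0.
So q_S = (200 - q_K)/2 and q_K = (323 - q_S)/2.
Solving the pair: q_S = 77/3, q_K = 446/3.

148.67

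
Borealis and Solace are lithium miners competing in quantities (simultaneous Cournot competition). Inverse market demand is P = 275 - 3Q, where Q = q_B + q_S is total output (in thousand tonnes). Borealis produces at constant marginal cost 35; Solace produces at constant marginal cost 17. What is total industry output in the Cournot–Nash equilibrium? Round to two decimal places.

55.33

Borealis's profit: π_B = (275 - 3Q)q_B - (35q_B). Setting ∂π_B/∂q_B = 0: 240 - 6q_B - 3(q_S) = 0.
Solace's profit: π_S = (275 - 3Q)q_S - (17q_S). Setting ∂π_S/∂q_S = 0: 258 - 6q_S - 3(q_B) = 0.
Best responses: q_B = (240 - 3q_S)/6, q_S = (258 - 3q_B)/6.
Substituting one into the other gives q_B = 74/3 and q_S = 92/3.
Total output Q = 74/3 + 92/3 = 166/3.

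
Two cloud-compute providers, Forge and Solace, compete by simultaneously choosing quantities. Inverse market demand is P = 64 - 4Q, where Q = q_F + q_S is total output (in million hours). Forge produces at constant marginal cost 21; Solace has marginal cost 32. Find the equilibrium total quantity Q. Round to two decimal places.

6.25

Forge's profit: π_F = (64 - 4Q)q_F - (21q_F). Setting ∂π_F/∂q_F = 0: 43 - 8q_F - 4(q_S) = 0.
Solace's first-order condition: 32 - 8q_S - 4(q_F) = 0.
So q_F = (43 - 4q_S)/8 and q_S = (32 - 4q_F)/8.
Substituting one into the other gives q_F = 9/2 and q_S = 7/4.
Total output Q = 9/2 + 7/4 = 25/4.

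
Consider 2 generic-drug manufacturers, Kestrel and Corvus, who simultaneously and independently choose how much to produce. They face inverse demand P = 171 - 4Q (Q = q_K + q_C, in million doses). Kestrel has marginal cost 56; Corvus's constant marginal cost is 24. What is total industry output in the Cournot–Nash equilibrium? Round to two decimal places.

Kestrel's profit: π_K = (171 - 4Q)q_K - (56q_K). Setting ∂π_K/∂q_K = 0: 115 - 8q_K - 4(q_C) = 0.
Corvus's profit: π_C = (171 - 4Q)q_C - (24q_C). Setting ∂π_C/∂q_C = 0: 147 - 8q_C - 4(q_K) = 0.
Best responses: q_K = (115 - 4q_C)/8, q_C = (147 - 4q_K)/8.
Substituting one into the other gives q_K = 83/12 and q_C = 179/12.
Total output Q = 83/12 + 179/12 = 131/6.

21.83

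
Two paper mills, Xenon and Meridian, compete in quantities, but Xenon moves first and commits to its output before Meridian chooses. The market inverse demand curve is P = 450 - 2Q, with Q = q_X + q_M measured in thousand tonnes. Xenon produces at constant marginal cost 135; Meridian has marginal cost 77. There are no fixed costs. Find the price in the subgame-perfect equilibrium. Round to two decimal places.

199.25

Solve by backward induction. Given q_X, the follower Meridian maximises π_M = (450 - 2q_X - 2q_M)q_M - 77q_M.
Setting the follower's marginal profit to zero, 373 - 2q_X - 4q_M = 0, i.e. q_M = (373 - 2q_X)/4.
Xenon substitutes q_M(q_X) into its own profit: π_X = q_X(450 - 2q_X - (373 - 2q_X)/2) - 135q_X = (527/2 - q_X)q_X - 135q_X.
Maximising: ∂π_X/∂q_X = 257/2 - 2q_X = 0, giving q_X = 257/4.
Then q_M = (373 - 2·(257/4))/4 = 489/8.
Total output Q = 1003/8, so price P = 450 - 2·(1003/8) = 797/4.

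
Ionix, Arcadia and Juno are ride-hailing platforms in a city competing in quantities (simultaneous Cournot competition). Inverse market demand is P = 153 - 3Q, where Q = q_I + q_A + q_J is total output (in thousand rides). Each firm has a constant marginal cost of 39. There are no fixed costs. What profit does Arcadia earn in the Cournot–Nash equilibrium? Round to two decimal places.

270.75

A representative firm's profit is π_i = q_i(153 - 3Q) - 39q_i.
Setting ∂π_i/∂q_i = 0 with rivals' quantities fixed: 114 - 6q_i - 3·Σ_{j≠i} q_j = 0.
By symmetry each firm produces the same amount; substituting Σ_{j≠i} q_j = 2q_i yields q_i = 114/12 = 19/2.
Price P = 153 - 3·(57/2) = 135/2.
Arcadia's profit: (135/2 - 39)·(19/2) = 1083/4.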